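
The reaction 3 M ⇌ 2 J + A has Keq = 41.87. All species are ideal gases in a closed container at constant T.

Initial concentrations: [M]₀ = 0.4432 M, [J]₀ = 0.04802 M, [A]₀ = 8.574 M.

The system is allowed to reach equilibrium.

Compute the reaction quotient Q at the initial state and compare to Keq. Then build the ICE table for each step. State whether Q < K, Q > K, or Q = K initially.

Q₀ = 0.2271 vs Keq = 41.87 ⇒ Q<K, forward
Step 1:
                    M           J           A
  init         0.4432     0.04802       8.574
  Δ            -0.237       0.158     0.07899
  eq           0.2062       0.206       8.653
  solve Keq expr → x = 0.07899; check Q = 41.87

Q₀ = 0.2271; Q < K (proceeds forward)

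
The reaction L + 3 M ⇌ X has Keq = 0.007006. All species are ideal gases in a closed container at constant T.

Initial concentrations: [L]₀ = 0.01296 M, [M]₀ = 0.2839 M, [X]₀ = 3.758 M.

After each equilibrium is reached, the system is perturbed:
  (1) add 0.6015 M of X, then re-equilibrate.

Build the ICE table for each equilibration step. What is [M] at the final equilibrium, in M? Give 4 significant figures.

Q₀ = 1.2672e+04 vs Keq = 0.007006 ⇒ Q>K, reverse
Step 1:
                   L          M          X
  init       0.01296     0.2839      3.758
  Δ            1.735      5.204     -1.735
  eq           1.748      5.488      2.023
  solve Keq expr → x = -1.735; check Q = 0.007006
Then add 0.6015 M of X.
Step 2:
                   L          M          X
  init         1.748      5.488      2.625
  Δ           0.1024     0.3073    -0.1024
  eq            1.85      5.795      2.522
  solve Keq expr → x = -0.1024; check Q = 0.007006

[M]_eq = 5.795 M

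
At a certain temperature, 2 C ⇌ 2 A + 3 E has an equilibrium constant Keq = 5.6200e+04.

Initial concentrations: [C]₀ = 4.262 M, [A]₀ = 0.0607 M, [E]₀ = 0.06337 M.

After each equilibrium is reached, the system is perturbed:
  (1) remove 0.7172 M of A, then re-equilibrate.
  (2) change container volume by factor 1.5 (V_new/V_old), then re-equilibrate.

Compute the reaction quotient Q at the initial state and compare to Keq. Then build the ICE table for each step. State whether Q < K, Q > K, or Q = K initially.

Q₀ = 5.1618e-08 vs Keq = 5.6200e+04 ⇒ Q<K, forward
Step 1:
                    C           A           E
  init          4.262      0.0607     0.06337
  Δ            -4.005       4.005       6.008
  eq           0.2566       4.066       6.071
  solve Keq expr → x = 2.003; check Q = 5.6200e+04
Then remove 0.7172 M of A.
Step 2:
                    C           A           E
  init         0.2566       3.349       6.071
  Δ          -0.03961     0.03961     0.05942
  eq            0.217       3.389       6.131
  solve Keq expr → x = 0.01981; check Q = 5.6200e+04
Then change container volume by factor 1.5 (V_new/V_old).
Step 3:
                    C           A           E
  init         0.1447       2.259       4.087
  Δ          -0.06105     0.06105     0.09158
  eq           0.0836        2.32       4.179
  solve Keq expr → x = 0.03053; check Q = 5.6200e+04

Q₀ = 5.1618e-08; Q < K (proceeds forward)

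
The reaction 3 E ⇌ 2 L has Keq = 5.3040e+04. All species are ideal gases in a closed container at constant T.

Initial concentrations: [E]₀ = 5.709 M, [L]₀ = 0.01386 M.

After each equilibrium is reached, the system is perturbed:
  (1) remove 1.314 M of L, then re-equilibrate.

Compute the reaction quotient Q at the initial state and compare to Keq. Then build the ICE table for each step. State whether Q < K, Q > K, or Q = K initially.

Q₀ = 1.0324e-06 vs Keq = 5.3040e+04 ⇒ Q<K, forward
Step 1:
                  E         L
  I           5.709   0.01386
  C          -5.644     3.763
  E         0.06455     3.777
  solve Keq expr → x = 1.881; check Q = 5.3040e+04
Then remove 1.314 M of L.
Step 2:
                  E         L
  I         0.06455     2.463
  C        -0.01587   0.01058
  E         0.04868     2.473
  solve Keq expr → x = 0.00529; check Q = 5.3040e+04

Q₀ = 1.0324e-06; Q < K (proceeds forward)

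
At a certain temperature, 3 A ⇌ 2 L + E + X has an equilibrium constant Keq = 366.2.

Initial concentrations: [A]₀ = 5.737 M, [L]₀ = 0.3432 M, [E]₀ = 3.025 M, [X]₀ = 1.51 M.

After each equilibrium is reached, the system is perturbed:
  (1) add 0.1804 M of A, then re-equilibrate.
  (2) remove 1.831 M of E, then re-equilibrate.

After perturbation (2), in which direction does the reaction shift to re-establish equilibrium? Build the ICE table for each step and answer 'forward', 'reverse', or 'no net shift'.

Q₀ = 0.002849 vs Keq = 366.2 ⇒ Q<K, forward
Step 1:
                  A         L         E         X
  init        5.737    0.3432     3.025      1.51
  Δ          -4.928     3.285     1.643     1.643
  eq         0.8088     3.629     4.668     3.153
  solve Keq expr → x = 1.643; check Q = 366.2
Then add 0.1804 M of A.
Step 2:
                  A         L         E         X
  init       0.9892     3.629     4.668     3.153
  Δ         -0.1573    0.1048   0.05242   0.05242
  eq          0.832     3.733      4.72     3.205
  solve Keq expr → x = 0.05242; check Q = 366.2
Then remove 1.831 M of E.
Step 3:
                  A         L         E         X
  init        0.832     3.733     2.889     3.205
  Δ         -0.1105   0.07369   0.03685   0.03685
  eq         0.7214     3.807     2.926     3.242
  solve Keq expr → x = 0.03685; check Q = 366.2

Direction: forward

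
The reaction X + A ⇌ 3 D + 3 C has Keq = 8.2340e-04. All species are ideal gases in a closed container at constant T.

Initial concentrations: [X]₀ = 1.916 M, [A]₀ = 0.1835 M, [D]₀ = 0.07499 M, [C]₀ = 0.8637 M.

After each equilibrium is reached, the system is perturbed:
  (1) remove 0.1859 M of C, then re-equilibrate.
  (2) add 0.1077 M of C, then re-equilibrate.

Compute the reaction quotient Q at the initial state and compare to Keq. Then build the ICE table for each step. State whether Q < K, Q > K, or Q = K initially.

Q₀ = 7.7280e-04; Q < K (proceeds forward)

Q₀ = 7.7280e-04 vs Keq = 8.2340e-04 ⇒ Q<K, forward
Step 1:
                    X           A           D           C
  I             1.916      0.1835     0.07499      0.8637
  C       -4.6877e-04 -4.6877e-04    0.001406    0.001406
  E             1.916       0.183      0.0764      0.8651
  solve Keq expr → x = 4.6877e-04; check Q = 8.2340e-04
Then remove 0.1859 M of C.
Step 2:
                    X           A           D           C
  I             1.916       0.183      0.0764      0.6792
  C         -0.005792   -0.005792     0.01738     0.01738
  E              1.91      0.1772     0.09377      0.6966
  solve Keq expr → x = 0.005792; check Q = 8.2340e-04
Then add 0.1077 M of C.
Step 3:
                    X           A           D           C
  I              1.91      0.1772     0.09377      0.8043
  C          0.003613    0.003613    -0.01084    -0.01084
  E             1.913      0.1809     0.08293      0.7934
  solve Keq expr → x = -0.003613; check Q = 8.2340e-04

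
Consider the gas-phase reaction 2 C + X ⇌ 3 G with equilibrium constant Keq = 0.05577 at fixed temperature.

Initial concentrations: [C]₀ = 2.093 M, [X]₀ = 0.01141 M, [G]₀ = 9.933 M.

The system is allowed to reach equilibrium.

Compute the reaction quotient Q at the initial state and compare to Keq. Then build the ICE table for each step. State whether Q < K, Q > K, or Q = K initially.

Q₀ = 1.9607e+04 vs Keq = 0.05577 ⇒ Q>K, reverse
Step 1:
                   C          X          G
  Initial      2.093    0.01141      9.933
  Change       5.285      2.643     -7.928
  Equil        7.378      2.654      2.005
  solve Keq expr → x = -2.643; check Q = 0.05577

Q₀ = 1.9607e+04; Q > K (proceeds reverse)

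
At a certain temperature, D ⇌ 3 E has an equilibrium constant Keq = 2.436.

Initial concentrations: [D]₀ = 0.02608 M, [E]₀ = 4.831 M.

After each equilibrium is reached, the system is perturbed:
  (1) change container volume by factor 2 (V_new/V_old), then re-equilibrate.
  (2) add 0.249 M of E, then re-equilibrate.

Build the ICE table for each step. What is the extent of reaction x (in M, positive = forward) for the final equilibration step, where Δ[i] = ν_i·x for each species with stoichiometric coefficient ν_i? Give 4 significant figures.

x = -0.06712 M

Q₀ = 4323 vs Keq = 2.436 ⇒ Q>K, reverse
Step 1:
                  D         E
  Initial   0.02608     4.831
  Change      1.138    -3.415
  Equil       1.165     1.416
  solve Keq expr → x = -1.138; check Q = 2.436
Then change container volume by factor 2 (V_new/V_old).
Step 2:
                  D         E
  Initial    0.5823    0.7078
  Change    -0.1127     0.338
  Equil      0.4696     1.046
  solve Keq expr → x = 0.1127; check Q = 2.436
Then add 0.249 M of E.
Step 3:
                  D         E
  Initial    0.4696     1.295
  Change    0.06712   -0.2014
  Equil      0.5367     1.093
  solve Keq expr → x = -0.06712; check Q = 2.436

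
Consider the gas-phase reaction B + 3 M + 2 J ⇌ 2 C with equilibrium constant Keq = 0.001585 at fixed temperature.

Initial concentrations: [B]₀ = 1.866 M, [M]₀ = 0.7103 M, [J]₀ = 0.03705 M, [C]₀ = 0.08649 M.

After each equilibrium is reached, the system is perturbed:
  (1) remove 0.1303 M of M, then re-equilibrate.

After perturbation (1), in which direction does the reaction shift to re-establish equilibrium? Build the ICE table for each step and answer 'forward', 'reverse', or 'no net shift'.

Direction: reverse

Q₀ = 8.149 vs Keq = 0.001585 ⇒ Q>K, reverse
Step 1:
                    B           M           J           C
  init          1.866      0.7103     0.03705     0.08649
  Δ           0.04077      0.1223     0.08154    -0.08154
  eq            1.907      0.8326      0.1186    0.004953
  solve Keq expr → x = -0.04077; check Q = 0.001585
Then remove 0.1303 M of M.
Step 2:
                    B           M           J           C
  init          1.907      0.7023      0.1186    0.004953
  Δ        5.3379e-04    0.001601    0.001068   -0.001068
  eq            1.907      0.7039      0.1197    0.003885
  solve Keq expr → x = -5.3379e-04; check Q = 0.001585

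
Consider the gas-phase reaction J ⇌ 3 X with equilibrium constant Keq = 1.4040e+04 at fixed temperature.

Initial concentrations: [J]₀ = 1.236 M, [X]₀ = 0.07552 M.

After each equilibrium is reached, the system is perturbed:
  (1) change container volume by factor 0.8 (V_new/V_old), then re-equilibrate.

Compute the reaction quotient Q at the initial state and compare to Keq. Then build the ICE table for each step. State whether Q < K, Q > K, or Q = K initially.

Q₀ = 3.4847e-04 vs Keq = 1.4040e+04 ⇒ Q<K, forward
Step 1:
                  J         X
  I           1.236   0.07552
  C          -1.232     3.697
  E        0.003823     3.772
  solve Keq expr → x = 1.232; check Q = 1.4040e+04
Then change container volume by factor 0.8 (V_new/V_old).
Step 2:
                  J         X
  I        0.004778     4.715
  C         0.00265  -0.00795
  E        0.007428     4.707
  solve Keq expr → x = -0.00265; check Q = 1.4040e+04

Q₀ = 3.4847e-04; Q < K (proceeds forward)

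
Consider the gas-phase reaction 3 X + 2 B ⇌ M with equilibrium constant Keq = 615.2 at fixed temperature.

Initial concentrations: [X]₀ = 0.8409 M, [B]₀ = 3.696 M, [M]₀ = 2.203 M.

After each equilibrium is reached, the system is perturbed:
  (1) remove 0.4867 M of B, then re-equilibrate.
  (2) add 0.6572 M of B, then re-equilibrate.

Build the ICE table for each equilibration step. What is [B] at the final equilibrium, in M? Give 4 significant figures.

[B]_eq = 3.353 M

Q₀ = 0.2712 vs Keq = 615.2 ⇒ Q<K, forward
Step 1:
                   X          B          M
  Initial     0.8409      3.696      2.203
  Change     -0.7676    -0.5117     0.2559
  Equil      0.07332      3.184      2.459
  solve Keq expr → x = 0.2559; check Q = 615.2
Then remove 0.4867 M of B.
Step 2:
                   X          B          M
  Initial    0.07332      2.698      2.459
  Change    0.008429   0.005619   -0.00281
  Equil      0.08175      2.703      2.456
  solve Keq expr → x = -0.00281; check Q = 615.2
Then add 0.6572 M of B.
Step 3:
                   X          B          M
  Initial    0.08175       3.36      2.456
  Change     -0.0109  -0.007269   0.003634
  Equil      0.07085      3.353       2.46
  solve Keq expr → x = 0.003634; check Q = 615.2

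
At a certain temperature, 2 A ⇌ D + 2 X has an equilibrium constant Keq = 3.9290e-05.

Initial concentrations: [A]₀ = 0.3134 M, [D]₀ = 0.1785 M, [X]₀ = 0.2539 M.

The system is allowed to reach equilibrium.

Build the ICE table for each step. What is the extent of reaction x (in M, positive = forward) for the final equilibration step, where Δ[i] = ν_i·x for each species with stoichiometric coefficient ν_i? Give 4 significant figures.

Q₀ = 0.1172 vs Keq = 3.9290e-05 ⇒ Q>K, reverse
Step 1:
                   A          D          X
  init        0.3134     0.1785     0.2539
  Δ           0.2396    -0.1198    -0.2396
  eq           0.553     0.0587    0.01431
  solve Keq expr → x = -0.1198; check Q = 3.9290e-05

x = -0.1198 M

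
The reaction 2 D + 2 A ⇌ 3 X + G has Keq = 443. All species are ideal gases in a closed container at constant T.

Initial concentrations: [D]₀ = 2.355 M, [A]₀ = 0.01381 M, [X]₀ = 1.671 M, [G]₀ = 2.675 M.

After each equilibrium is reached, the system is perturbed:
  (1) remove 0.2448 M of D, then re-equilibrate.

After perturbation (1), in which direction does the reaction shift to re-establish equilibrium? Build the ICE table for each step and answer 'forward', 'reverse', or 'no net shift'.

Direction: reverse

Q₀ = 1.1800e+04 vs Keq = 443 ⇒ Q>K, reverse
Step 1:
                    D           A           X           G
  Initial       2.355     0.01381       1.671       2.675
  Change      0.05092     0.05092    -0.07638    -0.02546
  Equil         2.406     0.06473       1.595        2.65
  solve Keq expr → x = -0.02546; check Q = 443
Then remove 0.2448 M of D.
Step 2:
                    D           A           X           G
  Initial       2.161     0.06473       1.595        2.65
  Change     0.006425    0.006425   -0.009637   -0.003212
  Equil         2.168     0.07115       1.585       2.646
  solve Keq expr → x = -0.003212; check Q = 443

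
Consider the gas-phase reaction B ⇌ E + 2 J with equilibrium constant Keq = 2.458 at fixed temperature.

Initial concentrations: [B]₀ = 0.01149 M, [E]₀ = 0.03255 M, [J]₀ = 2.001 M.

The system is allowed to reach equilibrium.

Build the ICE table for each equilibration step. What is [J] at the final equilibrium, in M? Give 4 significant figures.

Q₀ = 11.34 vs Keq = 2.458 ⇒ Q>K, reverse
Step 1:
                    B           E           J
  init        0.01149     0.03255       2.001
  Δ           0.01547    -0.01547    -0.03095
  eq          0.02696     0.01708        1.97
  solve Keq expr → x = -0.01547; check Q = 2.458

[J]_eq = 1.97 M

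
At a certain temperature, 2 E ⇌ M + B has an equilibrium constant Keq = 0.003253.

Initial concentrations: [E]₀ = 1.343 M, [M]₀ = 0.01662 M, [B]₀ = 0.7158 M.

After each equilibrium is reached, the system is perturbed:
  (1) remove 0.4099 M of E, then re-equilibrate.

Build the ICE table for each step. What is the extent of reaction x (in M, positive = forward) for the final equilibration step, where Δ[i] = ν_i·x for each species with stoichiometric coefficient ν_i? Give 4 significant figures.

Q₀ = 0.006596 vs Keq = 0.003253 ⇒ Q>K, reverse
Step 1:
                  E         M         B
  init        1.343   0.01662    0.7158
  Δ         0.01625 -0.008127 -0.008127
  eq          1.359  0.008493    0.7077
  solve Keq expr → x = -0.008127; check Q = 0.003253
Then remove 0.4099 M of E.
Step 2:
                  E         M         B
  init       0.9494  0.008493    0.7077
  Δ          0.0085  -0.00425  -0.00425
  eq         0.9579  0.004243    0.7034
  solve Keq expr → x = -0.00425; check Q = 0.003253

x = -0.00425 M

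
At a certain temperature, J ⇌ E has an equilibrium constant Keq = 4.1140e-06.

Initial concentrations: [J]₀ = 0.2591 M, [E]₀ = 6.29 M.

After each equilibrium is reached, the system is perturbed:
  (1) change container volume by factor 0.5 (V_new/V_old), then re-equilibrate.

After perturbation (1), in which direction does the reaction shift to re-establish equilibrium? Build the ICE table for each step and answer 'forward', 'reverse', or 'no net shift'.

Q₀ = 24.28 vs Keq = 4.1140e-06 ⇒ Q>K, reverse
Step 1:
                   J          E
  init        0.2591       6.29
  Δ             6.29      -6.29
  eq           6.549 2.6943e-05
  solve Keq expr → x = -6.29; check Q = 4.1140e-06
Then change container volume by factor 0.5 (V_new/V_old).
Step 2:
                   J          E
  init          13.1 5.3886e-05
  Δ                0          0
  eq            13.1 5.3886e-05
  solve Keq expr → x = 0; check Q = 4.1140e-06

Direction: no net shift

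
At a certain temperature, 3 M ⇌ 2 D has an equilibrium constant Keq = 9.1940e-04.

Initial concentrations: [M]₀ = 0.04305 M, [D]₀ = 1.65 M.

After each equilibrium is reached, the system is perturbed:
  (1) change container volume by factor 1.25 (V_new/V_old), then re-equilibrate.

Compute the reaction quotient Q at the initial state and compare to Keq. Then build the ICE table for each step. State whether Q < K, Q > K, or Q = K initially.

Q₀ = 3.4123e+04 vs Keq = 9.1940e-04 ⇒ Q>K, reverse
Step 1:
                   M          D
  Initial    0.04305       1.65
  Change       2.311     -1.541
  Equil        2.354     0.1095
  solve Keq expr → x = -0.7703; check Q = 9.1940e-04
Then change container volume by factor 1.25 (V_new/V_old).
Step 2:
                   M          D
  Initial      1.883     0.0876
  Change     0.01268  -0.008455
  Equil        1.896    0.07914
  solve Keq expr → x = -0.004228; check Q = 9.1940e-04

Q₀ = 3.4123e+04; Q > K (proceeds reverse)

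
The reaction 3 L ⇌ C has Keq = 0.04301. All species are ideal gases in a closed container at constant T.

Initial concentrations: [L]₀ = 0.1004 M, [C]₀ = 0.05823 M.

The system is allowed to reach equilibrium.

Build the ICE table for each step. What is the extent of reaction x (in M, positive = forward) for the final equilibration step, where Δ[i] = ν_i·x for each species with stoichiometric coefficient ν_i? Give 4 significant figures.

x = -0.05736 M

Q₀ = 57.54 vs Keq = 0.04301 ⇒ Q>K, reverse
Step 1:
                   L          C
  I           0.1004    0.05823
  C           0.1721   -0.05736
  E           0.2725 8.7011e-04
  solve Keq expr → x = -0.05736; check Q = 0.04301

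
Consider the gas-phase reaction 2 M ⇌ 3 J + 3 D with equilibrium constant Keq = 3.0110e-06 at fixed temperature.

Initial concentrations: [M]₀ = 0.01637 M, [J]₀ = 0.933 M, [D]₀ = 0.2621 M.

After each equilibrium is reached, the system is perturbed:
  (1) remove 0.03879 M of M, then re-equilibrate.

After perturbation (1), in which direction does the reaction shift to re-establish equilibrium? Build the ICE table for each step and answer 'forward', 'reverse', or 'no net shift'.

Q₀ = 54.57 vs Keq = 3.0110e-06 ⇒ Q>K, reverse
Step 1:
                   M          J          D
  init       0.01637      0.933     0.2621
  Δ           0.1701    -0.2551    -0.2551
  eq          0.1865     0.6779   0.006953
  solve Keq expr → x = -0.08505; check Q = 3.0110e-06
Then remove 0.03879 M of M.
Step 2:
                   M          J          D
  init        0.1477     0.6779   0.006953
  Δ       6.5011e-04 -9.7517e-04 -9.7517e-04
  eq          0.1483     0.6769   0.005978
  solve Keq expr → x = -3.2506e-04; check Q = 3.0110e-06

Direction: reverse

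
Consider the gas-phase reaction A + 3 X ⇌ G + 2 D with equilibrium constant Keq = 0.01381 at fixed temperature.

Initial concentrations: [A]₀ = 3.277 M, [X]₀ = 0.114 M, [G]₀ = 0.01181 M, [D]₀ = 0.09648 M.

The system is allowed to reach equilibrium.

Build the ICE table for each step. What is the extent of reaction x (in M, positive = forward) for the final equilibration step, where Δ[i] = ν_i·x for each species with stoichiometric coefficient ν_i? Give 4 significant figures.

x = -0.002314 M

Q₀ = 0.02264 vs Keq = 0.01381 ⇒ Q>K, reverse
Step 1:
                  A         X         G         D
  I           3.277     0.114   0.01181   0.09648
  C        0.002314  0.006942 -0.002314 -0.004628
  E           3.279    0.1209  0.009496   0.09185
  solve Keq expr → x = -0.002314; check Q = 0.01381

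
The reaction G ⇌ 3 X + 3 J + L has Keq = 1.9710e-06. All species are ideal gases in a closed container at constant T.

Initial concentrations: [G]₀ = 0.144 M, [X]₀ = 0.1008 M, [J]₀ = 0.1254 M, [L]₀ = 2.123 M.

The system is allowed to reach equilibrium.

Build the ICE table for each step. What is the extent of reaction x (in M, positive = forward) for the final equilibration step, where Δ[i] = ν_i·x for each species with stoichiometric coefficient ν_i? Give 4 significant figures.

Q₀ = 2.9776e-05 vs Keq = 1.9710e-06 ⇒ Q>K, reverse
Step 1:
                    G           X           J           L
  Initial       0.144      0.1008      0.1254       2.123
  Change      0.01314    -0.03943    -0.03943    -0.01314
  Equil        0.1571     0.06137     0.08597        2.11
  solve Keq expr → x = -0.01314; check Q = 1.9710e-06

x = -0.01314 M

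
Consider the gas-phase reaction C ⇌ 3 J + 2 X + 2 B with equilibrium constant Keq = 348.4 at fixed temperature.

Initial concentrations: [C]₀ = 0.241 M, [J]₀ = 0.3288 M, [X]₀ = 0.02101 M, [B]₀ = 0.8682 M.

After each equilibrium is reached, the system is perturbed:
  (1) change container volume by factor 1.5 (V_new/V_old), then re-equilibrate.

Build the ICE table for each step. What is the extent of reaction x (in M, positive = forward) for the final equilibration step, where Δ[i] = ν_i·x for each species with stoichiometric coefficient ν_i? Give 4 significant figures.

Q₀ = 4.9076e-05 vs Keq = 348.4 ⇒ Q<K, forward
Step 1:
                    C           J           X           B
  init          0.241      0.3288     0.02101      0.8682
  Δ           -0.2395      0.7185       0.479       0.479
  eq         0.001496       1.047         0.5       1.347
  solve Keq expr → x = 0.2395; check Q = 348.4
Then change container volume by factor 1.5 (V_new/V_old).
Step 2:
                    C           J           X           B
  init     9.9747e-04      0.6982      0.3333      0.8981
  Δ       -9.0754e-04    0.002723    0.001815    0.001815
  eq       8.9927e-05      0.7009      0.3352         0.9
  solve Keq expr → x = 9.0754e-04; check Q = 348.4

x = 9.0754e-04 M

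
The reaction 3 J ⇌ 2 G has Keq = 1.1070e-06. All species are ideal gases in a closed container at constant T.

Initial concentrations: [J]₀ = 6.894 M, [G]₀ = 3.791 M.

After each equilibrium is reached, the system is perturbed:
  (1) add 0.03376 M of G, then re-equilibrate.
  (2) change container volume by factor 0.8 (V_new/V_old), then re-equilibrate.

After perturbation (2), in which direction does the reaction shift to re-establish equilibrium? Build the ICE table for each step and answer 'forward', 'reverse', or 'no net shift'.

Direction: forward

Q₀ = 0.04386 vs Keq = 1.1070e-06 ⇒ Q>K, reverse
Step 1:
                   J          G
  init         6.894      3.791
  Δ            5.617     -3.744
  eq           12.51    0.04656
  solve Keq expr → x = -1.872; check Q = 1.1070e-06
Then add 0.03376 M of G.
Step 2:
                   J          G
  init         12.51    0.08032
  Δ          0.05022   -0.03348
  eq           12.56    0.04684
  solve Keq expr → x = -0.01674; check Q = 1.1070e-06
Then change container volume by factor 0.8 (V_new/V_old).
Step 3:
                   J          G
  init          15.7    0.05855
  Δ         -0.01027   0.006846
  eq           15.69    0.06539
  solve Keq expr → x = 0.003423; check Q = 1.1070e-06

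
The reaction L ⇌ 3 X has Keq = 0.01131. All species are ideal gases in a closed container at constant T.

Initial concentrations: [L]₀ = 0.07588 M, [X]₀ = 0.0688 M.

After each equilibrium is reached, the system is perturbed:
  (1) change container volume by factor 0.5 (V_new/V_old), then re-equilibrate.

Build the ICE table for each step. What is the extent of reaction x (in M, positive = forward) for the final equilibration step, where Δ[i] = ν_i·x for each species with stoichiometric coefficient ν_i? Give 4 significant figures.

Q₀ = 0.004292 vs Keq = 0.01131 ⇒ Q<K, forward
Step 1:
                  L         X
  I         0.07588    0.0688
  C       -0.007642   0.02293
  E         0.06824   0.09173
  solve Keq expr → x = 0.007642; check Q = 0.01131
Then change container volume by factor 0.5 (V_new/V_old).
Step 2:
                  L         X
  I          0.1365    0.1835
  C         0.02077   -0.0623
  E          0.1572    0.1212
  solve Keq expr → x = -0.02077; check Q = 0.01131

x = -0.02077 M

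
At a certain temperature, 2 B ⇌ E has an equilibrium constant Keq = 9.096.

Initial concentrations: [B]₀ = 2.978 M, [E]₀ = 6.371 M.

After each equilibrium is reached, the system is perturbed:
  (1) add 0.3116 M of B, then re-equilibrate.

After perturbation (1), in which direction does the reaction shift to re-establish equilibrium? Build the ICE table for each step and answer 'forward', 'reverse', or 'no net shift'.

Direction: forward

Q₀ = 0.7184 vs Keq = 9.096 ⇒ Q<K, forward
Step 1:
                    B           E
  I             2.978       6.371
  C            -2.075       1.038
  E            0.9025       7.409
  solve Keq expr → x = 1.038; check Q = 9.096
Then add 0.3116 M of B.
Step 2:
                    B           E
  I             1.214       7.409
  C           -0.3024      0.1512
  E            0.9117        7.56
  solve Keq expr → x = 0.1512; check Q = 9.096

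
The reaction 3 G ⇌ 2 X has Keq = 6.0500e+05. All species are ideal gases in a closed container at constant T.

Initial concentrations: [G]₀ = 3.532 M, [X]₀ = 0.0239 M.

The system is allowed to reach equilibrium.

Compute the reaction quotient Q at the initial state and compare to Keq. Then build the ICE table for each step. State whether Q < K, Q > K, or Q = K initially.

Q₀ = 1.2964e-05; Q < K (proceeds forward)

Q₀ = 1.2964e-05 vs Keq = 6.0500e+05 ⇒ Q<K, forward
Step 1:
                  G         X
  I           3.532    0.0239
  C          -3.511     2.341
  E         0.02099     2.365
  solve Keq expr → x = 1.17; check Q = 6.0500e+05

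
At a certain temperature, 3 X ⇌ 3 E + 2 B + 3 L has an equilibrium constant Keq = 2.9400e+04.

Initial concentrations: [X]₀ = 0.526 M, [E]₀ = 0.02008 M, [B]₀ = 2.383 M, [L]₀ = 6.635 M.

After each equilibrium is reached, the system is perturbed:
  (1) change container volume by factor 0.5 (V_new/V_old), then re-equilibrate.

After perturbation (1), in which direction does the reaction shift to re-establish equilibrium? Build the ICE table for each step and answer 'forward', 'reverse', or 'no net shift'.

Direction: reverse

Q₀ = 0.09228 vs Keq = 2.9400e+04 ⇒ Q<K, forward
Step 1:
                  X         E         B         L
  init        0.526   0.02008     2.383     6.635
  Δ         -0.3615    0.3615     0.241    0.3615
  eq         0.1645    0.3815     2.624     6.996
  solve Keq expr → x = 0.1205; check Q = 2.9400e+04
Then change container volume by factor 0.5 (V_new/V_old).
Step 2:
                  X         E         B         L
  init       0.3291    0.7631     5.248     13.99
  Δ          0.2898   -0.2898   -0.1932   -0.2898
  eq         0.6189    0.4733     5.055      13.7
  solve Keq expr → x = -0.0966; check Q = 2.9400e+04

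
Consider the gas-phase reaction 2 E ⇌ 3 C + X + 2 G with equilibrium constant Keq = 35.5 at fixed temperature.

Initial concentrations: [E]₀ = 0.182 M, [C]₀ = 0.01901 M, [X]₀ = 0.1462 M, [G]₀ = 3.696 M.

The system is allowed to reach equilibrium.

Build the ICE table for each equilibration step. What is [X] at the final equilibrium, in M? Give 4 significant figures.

[X]_eq = 0.2195 M

Q₀ = 4.1420e-04 vs Keq = 35.5 ⇒ Q<K, forward
Step 1:
                   E          C          X          G
  init         0.182    0.01901     0.1462      3.696
  Δ          -0.1467       0.22    0.07334     0.1467
  eq         0.03532      0.239     0.2195      3.843
  solve Keq expr → x = 0.07334; check Q = 35.5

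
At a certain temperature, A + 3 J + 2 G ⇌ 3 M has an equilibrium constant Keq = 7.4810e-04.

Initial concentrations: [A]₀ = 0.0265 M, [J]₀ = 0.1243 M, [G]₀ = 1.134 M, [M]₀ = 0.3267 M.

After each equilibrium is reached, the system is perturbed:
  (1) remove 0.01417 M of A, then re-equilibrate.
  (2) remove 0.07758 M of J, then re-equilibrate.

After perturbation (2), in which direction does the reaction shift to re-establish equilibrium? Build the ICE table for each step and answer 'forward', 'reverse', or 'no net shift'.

Direction: reverse

Q₀ = 532.8 vs Keq = 7.4810e-04 ⇒ Q>K, reverse
Step 1:
                    A           J           G           M
  init         0.0265      0.1243       1.134      0.3267
  Δ             0.101       0.303       0.202      -0.303
  eq           0.1275      0.4273       1.336     0.02368
  solve Keq expr → x = -0.101; check Q = 7.4810e-04
Then remove 0.01417 M of A.
Step 2:
                    A           J           G           M
  init         0.1133      0.4273       1.336     0.02368
  Δ        2.8065e-04  8.4194e-04  5.6129e-04 -8.4194e-04
  eq           0.1136      0.4282       1.337     0.02284
  solve Keq expr → x = -2.8065e-04; check Q = 7.4810e-04
Then remove 0.07758 M of J.
Step 3:
                    A           J           G           M
  init         0.1136      0.3506       1.337     0.02284
  Δ           0.00128    0.003839    0.002559   -0.003839
  eq           0.1149      0.3544       1.339       0.019
  solve Keq expr → x = -0.00128; check Q = 7.4810e-04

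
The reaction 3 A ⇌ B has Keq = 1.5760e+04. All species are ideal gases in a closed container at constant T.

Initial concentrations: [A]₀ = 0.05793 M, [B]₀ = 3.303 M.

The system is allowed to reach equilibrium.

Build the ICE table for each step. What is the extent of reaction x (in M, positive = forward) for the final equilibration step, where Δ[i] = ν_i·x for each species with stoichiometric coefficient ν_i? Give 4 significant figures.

x = -4.8892e-04 M

Q₀ = 1.6990e+04 vs Keq = 1.5760e+04 ⇒ Q>K, reverse
Step 1:
                   A          B
  init       0.05793      3.303
  Δ         0.001467 -4.8892e-04
  eq          0.0594      3.303
  solve Keq expr → x = -4.8892e-04; check Q = 1.5760e+04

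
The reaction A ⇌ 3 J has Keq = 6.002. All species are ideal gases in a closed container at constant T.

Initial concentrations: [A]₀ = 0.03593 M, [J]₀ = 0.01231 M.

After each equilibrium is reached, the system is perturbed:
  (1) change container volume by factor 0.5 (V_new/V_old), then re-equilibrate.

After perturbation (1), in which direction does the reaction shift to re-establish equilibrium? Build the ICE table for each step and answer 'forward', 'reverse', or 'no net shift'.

Direction: reverse

Q₀ = 5.1918e-05 vs Keq = 6.002 ⇒ Q<K, forward
Step 1:
                    A           J
  I           0.03593     0.01231
  C          -0.03565      0.1069
  E        2.8256e-04      0.1193
  solve Keq expr → x = 0.03565; check Q = 6.002
Then change container volume by factor 0.5 (V_new/V_old).
Step 2:
                    A           J
  I        5.6511e-04      0.2385
  C          0.001564   -0.004693
  E           0.00213      0.2338
  solve Keq expr → x = -0.001564; check Q = 6.002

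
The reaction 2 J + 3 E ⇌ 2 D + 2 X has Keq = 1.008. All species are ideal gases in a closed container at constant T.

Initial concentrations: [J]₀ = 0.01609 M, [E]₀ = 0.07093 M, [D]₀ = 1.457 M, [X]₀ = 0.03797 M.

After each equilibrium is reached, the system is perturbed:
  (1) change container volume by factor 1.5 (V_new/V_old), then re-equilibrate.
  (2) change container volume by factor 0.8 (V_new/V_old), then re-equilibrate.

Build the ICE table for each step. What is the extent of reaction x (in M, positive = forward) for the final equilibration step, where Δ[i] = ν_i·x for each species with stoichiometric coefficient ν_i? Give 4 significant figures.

x = 6.3187e-05 M

Q₀ = 3.3128e+04 vs Keq = 1.008 ⇒ Q>K, reverse
Step 1:
                   J          E          D          X
  init       0.01609    0.07093      1.457    0.03797
  Δ          0.03632    0.05449   -0.03632   -0.03632
  eq         0.05241     0.1254      1.421   0.001645
  solve Keq expr → x = -0.01816; check Q = 1.008
Then change container volume by factor 1.5 (V_new/V_old).
Step 2:
                   J          E          D          X
  init       0.03494    0.08361     0.9471   0.001097
  Δ       1.9153e-04 2.8730e-04 -1.9153e-04 -1.9153e-04
  eq         0.03513     0.0839     0.9469 9.0528e-04
  solve Keq expr → x = -9.5766e-05; check Q = 1.008
Then change container volume by factor 0.8 (V_new/V_old).
Step 3:
                   J          E          D          X
  init       0.04392     0.1049      1.184   0.001132
  Δ       -1.2637e-04 -1.8956e-04 1.2637e-04 1.2637e-04
  eq         0.04379     0.1047      1.184   0.001258
  solve Keq expr → x = 6.3187e-05; check Q = 1.008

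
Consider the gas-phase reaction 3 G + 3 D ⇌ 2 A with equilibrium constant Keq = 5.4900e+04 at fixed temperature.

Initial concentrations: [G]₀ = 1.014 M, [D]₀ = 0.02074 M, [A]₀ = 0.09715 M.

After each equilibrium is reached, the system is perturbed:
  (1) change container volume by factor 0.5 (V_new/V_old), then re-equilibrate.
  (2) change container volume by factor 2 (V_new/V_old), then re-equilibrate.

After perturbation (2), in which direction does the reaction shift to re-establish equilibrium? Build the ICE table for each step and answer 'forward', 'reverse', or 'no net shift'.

Q₀ = 1015 vs Keq = 5.4900e+04 ⇒ Q<K, forward
Step 1:
                    G           D           A
  I             1.014     0.02074     0.09715
  C           -0.0148     -0.0148     0.00987
  E            0.9992    0.005936       0.107
  solve Keq expr → x = 0.004935; check Q = 5.4900e+04
Then change container volume by factor 0.5 (V_new/V_old).
Step 2:
                    G           D           A
  I             1.998     0.01187       0.214
  C         -0.007074   -0.007074    0.004716
  E             1.991    0.004797      0.2188
  solve Keq expr → x = 0.002358; check Q = 5.4900e+04
Then change container volume by factor 2 (V_new/V_old).
Step 3:
                    G           D           A
  I            0.9957    0.002399      0.1094
  C          0.003537    0.003537   -0.002358
  E            0.9992    0.005936       0.107
  solve Keq expr → x = -0.001179; check Q = 5.4900e+04

Direction: reverse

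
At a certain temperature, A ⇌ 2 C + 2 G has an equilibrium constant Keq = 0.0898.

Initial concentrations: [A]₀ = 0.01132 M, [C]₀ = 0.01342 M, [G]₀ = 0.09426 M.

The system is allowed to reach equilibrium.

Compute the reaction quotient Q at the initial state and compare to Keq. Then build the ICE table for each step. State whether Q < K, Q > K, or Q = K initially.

Q₀ = 1.4136e-04 vs Keq = 0.0898 ⇒ Q<K, forward
Step 1:
                  A         C         G
  init      0.01132   0.01342   0.09426
  Δ        -0.01113   0.02226   0.02226
  eq      1.9241e-04   0.03568    0.1165
  solve Keq expr → x = 0.01113; check Q = 0.0898

Q₀ = 1.4136e-04; Q < K (proceeds forward)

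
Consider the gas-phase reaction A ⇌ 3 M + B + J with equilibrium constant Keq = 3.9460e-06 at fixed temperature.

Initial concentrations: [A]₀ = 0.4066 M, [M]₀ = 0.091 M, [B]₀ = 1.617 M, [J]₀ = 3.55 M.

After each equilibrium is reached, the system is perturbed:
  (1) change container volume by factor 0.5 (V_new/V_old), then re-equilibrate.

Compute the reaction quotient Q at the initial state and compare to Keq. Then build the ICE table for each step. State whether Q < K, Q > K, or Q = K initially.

Q₀ = 0.01064; Q > K (proceeds reverse)

Q₀ = 0.01064 vs Keq = 3.9460e-06 ⇒ Q>K, reverse
Step 1:
                    A           M           B           J
  init         0.4066       0.091       1.617        3.55
  Δ           0.02809    -0.08426    -0.02809    -0.02809
  eq           0.4347    0.006742       1.589       3.522
  solve Keq expr → x = -0.02809; check Q = 3.9460e-06
Then change container volume by factor 0.5 (V_new/V_old).
Step 2:
                    A           M           B           J
  init         0.8694     0.01348       3.178       7.044
  Δ          0.002709   -0.008126   -0.002709   -0.002709
  eq           0.8721    0.005359       3.175       7.041
  solve Keq expr → x = -0.002709; check Q = 3.9460e-06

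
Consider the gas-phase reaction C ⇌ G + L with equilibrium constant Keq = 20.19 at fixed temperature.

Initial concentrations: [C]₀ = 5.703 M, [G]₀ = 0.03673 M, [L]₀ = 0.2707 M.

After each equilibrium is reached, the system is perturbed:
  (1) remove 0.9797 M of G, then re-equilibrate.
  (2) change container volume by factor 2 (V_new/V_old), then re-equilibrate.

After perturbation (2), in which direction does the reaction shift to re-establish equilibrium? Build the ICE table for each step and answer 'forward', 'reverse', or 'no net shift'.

Q₀ = 0.001743 vs Keq = 20.19 ⇒ Q<K, forward
Step 1:
                   C          G          L
  Initial      5.703    0.03673     0.2707
  Change      -4.589      4.589      4.589
  Equil        1.114      4.626       4.86
  solve Keq expr → x = 4.589; check Q = 20.19
Then remove 0.9797 M of G.
Step 2:
                   C          G          L
  Initial      1.114      3.646       4.86
  Change      -0.165      0.165      0.165
  Equil       0.9486      3.811      5.025
  solve Keq expr → x = 0.165; check Q = 20.19
Then change container volume by factor 2 (V_new/V_old).
Step 3:
                   C          G          L
  Initial     0.4743      1.906      2.513
  Change     -0.1931     0.1931     0.1931
  Equil       0.2812      2.099      2.706
  solve Keq expr → x = 0.1931; check Q = 20.19

Direction: forward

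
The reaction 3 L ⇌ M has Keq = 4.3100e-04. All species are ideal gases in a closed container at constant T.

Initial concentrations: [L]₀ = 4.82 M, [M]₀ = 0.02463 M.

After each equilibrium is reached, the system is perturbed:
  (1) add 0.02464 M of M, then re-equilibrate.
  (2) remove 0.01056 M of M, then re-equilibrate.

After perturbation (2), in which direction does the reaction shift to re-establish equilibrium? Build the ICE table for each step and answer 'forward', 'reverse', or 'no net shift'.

Q₀ = 2.1995e-04 vs Keq = 4.3100e-04 ⇒ Q<K, forward
Step 1:
                  L         M
  init         4.82   0.02463
  Δ        -0.06511    0.0217
  eq          4.755   0.04633
  solve Keq expr → x = 0.0217; check Q = 4.3100e-04
Then add 0.02464 M of M.
Step 2:
                  L         M
  init        4.755   0.07097
  Δ         0.06788  -0.02263
  eq          4.823   0.04835
  solve Keq expr → x = -0.02263; check Q = 4.3100e-04
Then remove 0.01056 M of M.
Step 3:
                  L         M
  init        4.823   0.03779
  Δ        -0.02907  0.009691
  eq          4.794   0.04748
  solve Keq expr → x = 0.009691; check Q = 4.3100e-04

Direction: forward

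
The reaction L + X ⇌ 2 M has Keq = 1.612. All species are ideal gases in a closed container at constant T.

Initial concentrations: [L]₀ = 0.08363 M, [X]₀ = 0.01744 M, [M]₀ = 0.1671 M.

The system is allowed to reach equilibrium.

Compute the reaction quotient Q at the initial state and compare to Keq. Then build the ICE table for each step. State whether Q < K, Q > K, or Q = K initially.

Q₀ = 19.14 vs Keq = 1.612 ⇒ Q>K, reverse
Step 1:
                  L         X         M
  I         0.08363   0.01744    0.1671
  C          0.0341    0.0341   -0.0682
  E          0.1177   0.05154    0.0989
  solve Keq expr → x = -0.0341; check Q = 1.612

Q₀ = 19.14; Q > K (proceeds reverse)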